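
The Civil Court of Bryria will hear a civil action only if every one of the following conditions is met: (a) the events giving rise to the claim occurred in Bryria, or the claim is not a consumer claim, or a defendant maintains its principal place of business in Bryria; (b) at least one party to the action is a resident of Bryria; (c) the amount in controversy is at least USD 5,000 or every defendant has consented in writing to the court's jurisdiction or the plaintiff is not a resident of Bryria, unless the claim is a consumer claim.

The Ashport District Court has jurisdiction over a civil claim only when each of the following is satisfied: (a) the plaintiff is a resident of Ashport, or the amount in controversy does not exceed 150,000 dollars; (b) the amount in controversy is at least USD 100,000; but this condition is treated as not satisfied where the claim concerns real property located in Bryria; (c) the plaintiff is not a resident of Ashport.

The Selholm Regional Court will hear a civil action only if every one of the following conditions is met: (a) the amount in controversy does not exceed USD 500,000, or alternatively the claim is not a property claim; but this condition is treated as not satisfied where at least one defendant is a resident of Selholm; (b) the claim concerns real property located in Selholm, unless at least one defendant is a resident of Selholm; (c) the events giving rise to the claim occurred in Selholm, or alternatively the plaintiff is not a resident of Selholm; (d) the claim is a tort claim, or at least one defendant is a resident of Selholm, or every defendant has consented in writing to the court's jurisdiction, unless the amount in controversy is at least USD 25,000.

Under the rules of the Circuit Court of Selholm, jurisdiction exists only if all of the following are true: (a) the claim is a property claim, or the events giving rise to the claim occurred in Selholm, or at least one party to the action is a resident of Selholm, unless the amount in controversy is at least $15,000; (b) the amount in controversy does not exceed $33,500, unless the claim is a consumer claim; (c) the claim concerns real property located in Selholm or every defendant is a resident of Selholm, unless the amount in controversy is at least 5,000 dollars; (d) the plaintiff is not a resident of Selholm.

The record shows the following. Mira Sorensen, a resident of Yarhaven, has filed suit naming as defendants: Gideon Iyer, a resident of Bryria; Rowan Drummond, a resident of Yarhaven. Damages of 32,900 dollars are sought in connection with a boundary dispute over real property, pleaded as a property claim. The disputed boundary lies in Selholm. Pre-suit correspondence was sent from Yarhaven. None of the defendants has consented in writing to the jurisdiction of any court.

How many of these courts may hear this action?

The Civil Court of Bryria:
  (a) The claim is a property claim, not a consumer claim, so this disjunct is met. Satisfied.
  (b) Gideon Iyer resides in Bryria. Condition met.
  (c) The amount in controversy is $32,900, which meets the $5,000 floor, so this disjunct is met. Met.
  → Every requirement is satisfied — jurisdiction.
The Ashport District Court:
  (a) The amount in controversy is $32,900, within the $150,000 ceiling, so this disjunct is met. Satisfied.
  (b) The amount in controversy is USD 32,900, below the USD 100,000 floor. Condition not met.
  (c) The plaintiff resides in Yarhaven, which is not Ashport. Condition met.
  → Not every requirement is met — no jurisdiction.
The Selholm Regional Court:
  (a) The amount in controversy is USD 32,900, within the 500,000 dollars ceiling, which satisfies one of the alternatives. The exception is not triggered, since no defendant resides in Selholm (they reside in Bryria, Yarhaven). Met.
  (b) The property lies in Selholm. Met.
  (c) The operative events occurred in Selholm — that alternative is enough. Condition met.
  (d) The claim is a property claim, not a tort claim; no defendant resides in Selholm (they reside in Bryria, Yarhaven); no such written consent has been filed — every alternative fails. But the amount in controversy is 32,900 dollars, which meets the $25,000 floor, and the 'unless' clause therefore excuses the requirement. Condition met.
  → The court has jurisdiction.
The Circuit Court of Selholm:
  (a) The claim is a property claim, so this disjunct is met. Met.
  (b) The amount in controversy is $32,900, within the 33,500 dollars ceiling. Condition met.
  (c) The property lies in Selholm — that alternative is enough. Met.
  (d) The plaintiff resides in Yarhaven, which is not Selholm. Satisfied.
  → The court has jurisdiction.
Courts with jurisdiction: the Civil Court of Bryria, the Selholm Regional Court, the Circuit Court of Selholm — 3 in total.

3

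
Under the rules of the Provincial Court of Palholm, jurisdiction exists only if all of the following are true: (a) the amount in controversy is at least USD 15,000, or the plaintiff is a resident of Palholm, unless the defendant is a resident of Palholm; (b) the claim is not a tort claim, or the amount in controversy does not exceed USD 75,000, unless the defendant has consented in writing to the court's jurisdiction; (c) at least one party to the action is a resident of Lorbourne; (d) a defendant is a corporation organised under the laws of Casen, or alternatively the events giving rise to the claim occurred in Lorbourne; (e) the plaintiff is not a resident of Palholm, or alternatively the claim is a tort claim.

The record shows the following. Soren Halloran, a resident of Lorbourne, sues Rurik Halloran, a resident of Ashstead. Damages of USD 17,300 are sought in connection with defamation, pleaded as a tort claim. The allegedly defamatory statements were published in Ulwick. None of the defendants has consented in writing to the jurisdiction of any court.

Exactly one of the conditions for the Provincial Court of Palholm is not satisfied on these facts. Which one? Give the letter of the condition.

The Provincial Court of Palholm:
  (a) The amount in controversy is USD 17,300, which meets the 15,000 dollars floor, so one alternative holds. Met.
  (b) The amount in controversy is $17,300, within the $75,000 ceiling — that alternative is enough. Satisfied.
  (c) Soren Halloran resides in Lorbourne. Satisfied.
  (d) No defendant is a corporation; the operative events occurred in Ulwick, not Lorbourne — every alternative fails. Not satisfied.
  (e) The plaintiff resides in Lorbourne, which is not Palholm, so this disjunct is met. Satisfied.
Only condition (d) fails.

(d)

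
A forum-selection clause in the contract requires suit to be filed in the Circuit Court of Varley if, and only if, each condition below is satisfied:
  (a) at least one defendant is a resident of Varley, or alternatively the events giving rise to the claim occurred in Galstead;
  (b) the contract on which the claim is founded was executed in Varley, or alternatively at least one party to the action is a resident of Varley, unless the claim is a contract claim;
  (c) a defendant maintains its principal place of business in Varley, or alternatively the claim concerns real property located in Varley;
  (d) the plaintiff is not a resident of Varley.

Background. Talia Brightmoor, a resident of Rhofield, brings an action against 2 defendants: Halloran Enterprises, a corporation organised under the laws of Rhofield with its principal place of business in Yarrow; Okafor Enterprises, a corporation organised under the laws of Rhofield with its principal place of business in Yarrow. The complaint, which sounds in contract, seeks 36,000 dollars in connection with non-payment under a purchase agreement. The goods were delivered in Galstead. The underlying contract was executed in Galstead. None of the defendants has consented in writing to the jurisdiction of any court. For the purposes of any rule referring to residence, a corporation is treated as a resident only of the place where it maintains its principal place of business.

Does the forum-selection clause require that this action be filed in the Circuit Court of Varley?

No

The Circuit Court of Varley:
  (a) The operative events occurred in Galstead — that alternative is enough. Met.
  (b) The contract was executed in Galstead, not Varley; no party resides in Varley — no alternative holds. But the claim is a contract claim, and the 'unless' clause therefore excuses the requirement. Met.
  (c) The corporate defendant(s) have their principal place of business in Yarrow, not Varley; the claim does not concern real property — none of the alternatives is met. Condition not met.
  (d) The plaintiff resides in Rhofield, which is not Varley. Met.
  → The clause does not apply.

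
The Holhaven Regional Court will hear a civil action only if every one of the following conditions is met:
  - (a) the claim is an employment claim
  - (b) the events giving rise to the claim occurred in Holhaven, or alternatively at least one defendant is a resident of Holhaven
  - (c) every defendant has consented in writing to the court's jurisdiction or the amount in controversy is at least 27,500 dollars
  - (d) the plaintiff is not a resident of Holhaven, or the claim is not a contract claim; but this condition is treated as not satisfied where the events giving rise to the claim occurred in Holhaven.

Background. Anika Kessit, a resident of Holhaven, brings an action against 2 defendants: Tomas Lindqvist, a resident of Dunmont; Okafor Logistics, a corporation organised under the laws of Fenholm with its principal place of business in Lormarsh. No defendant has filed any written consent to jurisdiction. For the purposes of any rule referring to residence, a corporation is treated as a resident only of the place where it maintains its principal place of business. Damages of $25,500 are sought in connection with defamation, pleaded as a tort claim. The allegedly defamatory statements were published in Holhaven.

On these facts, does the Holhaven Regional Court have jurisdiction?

The Holhaven Regional Court:
  (a) The claim is a tort claim, not an employment claim. Condition not met.
  (b) The operative events occurred in Holhaven, which satisfies one of the alternatives. Met.
  (c) No such written consent has been filed; the amount in controversy is $25,500, below the $27,500 floor — none of the alternatives is met. Not satisfied.
  (d) The claim is a tort claim, not a contract claim, so this disjunct is met. However, the operative events occurred in Holhaven, which falls within the stated exception and so defeats the condition. Fails.
  → Not every requirement is met — no jurisdiction.

No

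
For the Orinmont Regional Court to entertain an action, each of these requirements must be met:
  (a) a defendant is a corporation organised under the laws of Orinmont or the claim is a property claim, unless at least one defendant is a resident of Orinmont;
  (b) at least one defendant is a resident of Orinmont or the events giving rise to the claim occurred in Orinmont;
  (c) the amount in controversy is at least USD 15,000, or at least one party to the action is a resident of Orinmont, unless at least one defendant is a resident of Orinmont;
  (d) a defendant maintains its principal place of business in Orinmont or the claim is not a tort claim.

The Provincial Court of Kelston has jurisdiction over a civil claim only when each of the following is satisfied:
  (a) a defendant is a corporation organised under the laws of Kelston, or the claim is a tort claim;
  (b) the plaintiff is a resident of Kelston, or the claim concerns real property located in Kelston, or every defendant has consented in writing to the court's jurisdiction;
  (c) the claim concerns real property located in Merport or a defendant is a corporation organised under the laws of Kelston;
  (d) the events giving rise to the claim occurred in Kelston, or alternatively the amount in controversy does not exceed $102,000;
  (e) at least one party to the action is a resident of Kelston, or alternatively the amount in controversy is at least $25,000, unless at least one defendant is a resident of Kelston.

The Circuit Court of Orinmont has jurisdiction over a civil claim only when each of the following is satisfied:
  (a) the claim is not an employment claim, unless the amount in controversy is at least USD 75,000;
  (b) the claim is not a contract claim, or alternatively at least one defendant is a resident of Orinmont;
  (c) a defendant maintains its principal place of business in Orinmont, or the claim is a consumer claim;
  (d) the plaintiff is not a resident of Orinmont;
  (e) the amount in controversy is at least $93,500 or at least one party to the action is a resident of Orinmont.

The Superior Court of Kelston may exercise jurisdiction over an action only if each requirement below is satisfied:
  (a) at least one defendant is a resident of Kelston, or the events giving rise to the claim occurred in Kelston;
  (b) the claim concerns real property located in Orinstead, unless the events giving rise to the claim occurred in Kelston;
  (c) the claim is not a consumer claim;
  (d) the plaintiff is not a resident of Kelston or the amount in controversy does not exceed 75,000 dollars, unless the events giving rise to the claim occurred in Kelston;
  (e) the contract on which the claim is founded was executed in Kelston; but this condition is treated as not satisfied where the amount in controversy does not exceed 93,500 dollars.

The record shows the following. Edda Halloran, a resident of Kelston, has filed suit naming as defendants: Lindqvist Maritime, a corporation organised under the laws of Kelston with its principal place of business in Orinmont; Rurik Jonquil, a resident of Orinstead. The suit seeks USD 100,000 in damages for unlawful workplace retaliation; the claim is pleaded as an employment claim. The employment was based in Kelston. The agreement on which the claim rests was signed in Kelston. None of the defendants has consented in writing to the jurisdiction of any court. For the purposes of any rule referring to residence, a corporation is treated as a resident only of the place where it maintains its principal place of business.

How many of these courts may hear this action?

The Orinmont Regional Court:
  (a) The corporate defendant(s) are organised in Kelston, not Orinmont; the claim is an employment claim, not a property claim — every alternative fails. The proviso rescues it, though: Lindqvist Maritime resides in Orinmont. Condition met.
  (b) Lindqvist Maritime resides in Orinmont, which satisfies one of the alternatives. Satisfied.
  (c) The amount in controversy is 100,000 dollars, which meets the 15,000 dollars floor, which satisfies one of the alternatives. Condition met.
  (d) Lindqvist Maritime has its principal place of business in Orinmont — that alternative is enough. Satisfied.
  → The court has jurisdiction.
The Provincial Court of Kelston:
  (a) Lindqvist Maritime is organised under the laws of Kelston, so one alternative holds. Satisfied.
  (b) The plaintiff resides in Kelston, so one alternative holds. Condition met.
  (c) Lindqvist Maritime is organised under the laws of Kelston, which satisfies one of the alternatives. Satisfied.
  (d) The operative events occurred in Kelston, so one alternative holds. Satisfied.
  (e) Edda Halloran resides in Kelston — that alternative is enough. Met.
  → Every requirement is satisfied — jurisdiction.
The Circuit Court of Orinmont:
  (a) The claim is an employment claim. But the amount in controversy is USD 100,000, which meets the 75,000 dollars floor, and the 'unless' clause therefore excuses the requirement. Condition met.
  (b) The claim is an employment claim, not a contract claim, so one alternative holds. Satisfied.
  (c) Lindqvist Maritime has its principal place of business in Orinmont, which satisfies one of the alternatives. Satisfied.
  (d) The plaintiff resides in Kelston, which is not Orinmont. Met.
  (e) The amount in controversy is 100,000 dollars, which meets the 93,500 dollars floor, which satisfies one of the alternatives. Satisfied.
  → Every requirement is satisfied — jurisdiction.
The Superior Court of Kelston:
  (a) The operative events occurred in Kelston, so one alternative holds. Satisfied.
  (b) The claim does not concern real property. The proviso rescues it, though: the operative events occurred in Kelston. Satisfied.
  (c) The claim is an employment claim, not a consumer claim. Met.
  (d) The plaintiff resides in Kelston; the amount in controversy is 100,000 dollars, above the 75,000 dollars ceiling — every alternative fails. However, the operative events occurred in Kelston, so the 'unless' proviso supplies this condition. Satisfied.
  (e) The contract was executed in Kelston. And the carve-out is inapplicable — the amount in controversy is USD 100,000, above the 93,500 dollars ceiling. Met.
  → Every requirement is satisfied — jurisdiction.
Courts with jurisdiction: the Orinmont Regional Court, the Provincial Court of Kelston, the Circuit Court of Orinmont, the Superior Court of Kelston — 4 in total.

4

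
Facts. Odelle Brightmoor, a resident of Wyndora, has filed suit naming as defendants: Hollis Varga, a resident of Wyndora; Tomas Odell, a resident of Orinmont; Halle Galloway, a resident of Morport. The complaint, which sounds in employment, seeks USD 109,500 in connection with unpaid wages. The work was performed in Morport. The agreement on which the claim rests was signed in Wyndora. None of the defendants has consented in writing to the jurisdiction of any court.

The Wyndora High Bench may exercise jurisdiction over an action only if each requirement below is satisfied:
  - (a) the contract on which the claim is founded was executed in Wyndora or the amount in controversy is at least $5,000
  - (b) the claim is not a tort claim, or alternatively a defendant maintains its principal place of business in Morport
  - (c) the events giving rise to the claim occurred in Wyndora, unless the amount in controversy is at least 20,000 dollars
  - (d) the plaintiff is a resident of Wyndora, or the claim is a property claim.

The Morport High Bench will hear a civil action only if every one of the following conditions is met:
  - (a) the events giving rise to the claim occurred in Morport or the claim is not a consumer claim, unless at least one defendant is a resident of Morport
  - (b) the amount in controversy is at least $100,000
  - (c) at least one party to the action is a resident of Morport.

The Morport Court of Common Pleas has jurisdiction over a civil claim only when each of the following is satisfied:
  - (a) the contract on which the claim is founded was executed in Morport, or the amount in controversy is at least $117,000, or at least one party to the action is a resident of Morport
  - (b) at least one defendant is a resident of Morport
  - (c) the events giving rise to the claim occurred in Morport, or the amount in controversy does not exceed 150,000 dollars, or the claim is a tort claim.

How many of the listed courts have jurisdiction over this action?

The Wyndora High Bench:
  (a) The contract was executed in Wyndora — that alternative is enough. Satisfied.
  (b) The claim is an employment claim, not a tort claim, so one alternative holds. Met.
  (c) The operative events occurred in Morport, not Wyndora. However, the amount in controversy is USD 109,500, which meets the 20,000 dollars floor, so the 'unless' proviso supplies this condition. Satisfied.
  (d) The plaintiff resides in Wyndora — that alternative is enough. Satisfied.
  → Every requirement is satisfied — jurisdiction.
The Morport High Bench:
  (a) The operative events occurred in Morport, so one alternative holds. Met.
  (b) The amount in controversy is $109,500, which meets the $100,000 floor. Satisfied.
  (c) Halle Galloway resides in Morport. Met.
  → Jurisdiction lies.
The Morport Court of Common Pleas:
  (a) Halle Galloway resides in Morport — that alternative is enough. Satisfied.
  (b) Halle Galloway resides in Morport. Satisfied.
  (c) The operative events occurred in Morport — that alternative is enough. Satisfied.
  → All conditions met; jurisdiction exists.
Courts with jurisdiction: the Wyndora High Bench, the Morport High Bench, the Morport Court of Common Pleas — 3 in total.

3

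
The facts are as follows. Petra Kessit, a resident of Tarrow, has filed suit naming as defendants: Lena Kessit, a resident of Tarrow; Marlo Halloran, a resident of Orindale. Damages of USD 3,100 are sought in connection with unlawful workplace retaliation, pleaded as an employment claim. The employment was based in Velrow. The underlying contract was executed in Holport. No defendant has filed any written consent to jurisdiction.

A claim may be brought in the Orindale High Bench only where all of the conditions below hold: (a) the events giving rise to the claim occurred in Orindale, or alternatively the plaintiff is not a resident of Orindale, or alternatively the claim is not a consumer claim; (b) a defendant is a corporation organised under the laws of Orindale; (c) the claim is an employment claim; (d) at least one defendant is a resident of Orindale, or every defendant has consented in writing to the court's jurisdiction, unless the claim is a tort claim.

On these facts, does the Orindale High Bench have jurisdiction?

No

The Orindale High Bench:
  (a) The plaintiff resides in Tarrow, which is not Orindale, which satisfies one of the alternatives. Satisfied.
  (b) No defendant is a corporation. Not satisfied.
  (c) The claim is an employment claim. Satisfied.
  (d) Marlo Halloran resides in Orindale, so one alternative holds. Met.
  → The court lacks jurisdiction.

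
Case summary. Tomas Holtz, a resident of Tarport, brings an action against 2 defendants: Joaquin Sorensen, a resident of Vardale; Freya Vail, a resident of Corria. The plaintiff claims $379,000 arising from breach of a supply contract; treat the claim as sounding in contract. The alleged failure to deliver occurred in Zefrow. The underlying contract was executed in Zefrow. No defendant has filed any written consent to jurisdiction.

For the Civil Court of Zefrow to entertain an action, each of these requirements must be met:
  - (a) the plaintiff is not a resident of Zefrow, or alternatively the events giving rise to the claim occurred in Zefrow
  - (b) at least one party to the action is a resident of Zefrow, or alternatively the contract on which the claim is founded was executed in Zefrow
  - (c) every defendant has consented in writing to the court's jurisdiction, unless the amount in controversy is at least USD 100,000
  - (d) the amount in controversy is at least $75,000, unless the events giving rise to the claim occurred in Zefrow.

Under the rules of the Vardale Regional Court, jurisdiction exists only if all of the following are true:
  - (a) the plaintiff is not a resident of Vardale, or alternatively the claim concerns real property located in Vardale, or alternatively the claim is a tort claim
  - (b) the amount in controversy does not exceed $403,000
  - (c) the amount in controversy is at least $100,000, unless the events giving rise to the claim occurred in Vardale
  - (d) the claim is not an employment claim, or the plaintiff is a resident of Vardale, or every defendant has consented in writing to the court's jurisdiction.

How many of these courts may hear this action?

The Civil Court of Zefrow:
  (a) The plaintiff resides in Tarport, which is not Zefrow, so one alternative holds. Condition met.
  (b) The contract was executed in Zefrow, so this disjunct is met. Satisfied.
  (c) No such written consent has been filed. The proviso rescues it, though: the amount in controversy is $379,000, which meets the USD 100,000 floor. Met.
  (d) The amount in controversy is 379,000 dollars, which meets the 75,000 dollars floor. Satisfied.
  → All conditions met; jurisdiction exists.
The Vardale Regional Court:
  (a) The plaintiff resides in Tarport, which is not Vardale, so this disjunct is met. Met.
  (b) The amount in controversy is $379,000, within the 403,000 dollars ceiling. Condition met.
  (c) The amount in controversy is $379,000, which meets the $100,000 floor. Met.
  (d) The claim is a contract claim, not an employment claim, which satisfies one of the alternatives. Condition met.
  → All conditions met; jurisdiction exists.
Courts with jurisdiction: the Civil Court of Zefrow, the Vardale Regional Court — 2 in total.

2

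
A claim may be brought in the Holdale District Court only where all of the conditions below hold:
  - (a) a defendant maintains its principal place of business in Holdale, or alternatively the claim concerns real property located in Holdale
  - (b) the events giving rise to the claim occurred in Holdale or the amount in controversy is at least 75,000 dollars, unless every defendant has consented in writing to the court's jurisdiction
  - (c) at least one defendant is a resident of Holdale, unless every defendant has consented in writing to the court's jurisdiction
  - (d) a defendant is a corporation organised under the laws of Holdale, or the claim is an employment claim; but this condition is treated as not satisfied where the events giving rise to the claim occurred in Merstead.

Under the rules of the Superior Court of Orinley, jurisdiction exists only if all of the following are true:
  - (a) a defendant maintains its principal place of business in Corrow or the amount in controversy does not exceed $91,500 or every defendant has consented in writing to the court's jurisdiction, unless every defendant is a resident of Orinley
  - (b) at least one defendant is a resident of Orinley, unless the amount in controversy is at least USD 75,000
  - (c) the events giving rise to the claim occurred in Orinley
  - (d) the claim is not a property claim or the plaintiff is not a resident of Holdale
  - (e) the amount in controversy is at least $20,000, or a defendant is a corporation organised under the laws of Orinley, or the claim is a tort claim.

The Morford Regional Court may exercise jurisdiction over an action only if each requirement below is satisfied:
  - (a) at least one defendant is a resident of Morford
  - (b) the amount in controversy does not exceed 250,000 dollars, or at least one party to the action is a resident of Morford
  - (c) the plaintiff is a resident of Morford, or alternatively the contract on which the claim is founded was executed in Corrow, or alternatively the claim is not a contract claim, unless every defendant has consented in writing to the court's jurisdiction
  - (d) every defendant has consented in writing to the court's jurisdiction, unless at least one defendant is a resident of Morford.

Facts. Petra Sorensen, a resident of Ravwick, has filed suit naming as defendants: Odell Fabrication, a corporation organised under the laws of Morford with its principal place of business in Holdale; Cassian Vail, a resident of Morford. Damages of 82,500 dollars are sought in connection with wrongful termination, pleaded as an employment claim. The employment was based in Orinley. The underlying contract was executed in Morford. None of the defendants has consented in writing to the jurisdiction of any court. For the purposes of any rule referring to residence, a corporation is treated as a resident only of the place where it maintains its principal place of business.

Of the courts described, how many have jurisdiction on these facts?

The Holdale District Court:
  (a) Odell Fabrication has its principal place of business in Holdale — that alternative is enough. Condition met.
  (b) The amount in controversy is $82,500, which meets the $75,000 floor — that alternative is enough. Met.
  (c) Odell Fabrication resides in Holdale. Met.
  (d) The claim is an employment claim, so this disjunct is met. The carve-out does not apply: the operative events occurred in Orinley, not Merstead. Met.
  → Jurisdiction lies.
The Superior Court of Orinley:
  (a) The amount in controversy is $82,500, within the $91,500 ceiling, which satisfies one of the alternatives. Condition met.
  (b) No defendant resides in Orinley (they reside in Holdale, Morford). The proviso rescues it, though: the amount in controversy is USD 82,500, which meets the USD 75,000 floor. Satisfied.
  (c) The operative events occurred in Orinley. Met.
  (d) The claim is an employment claim, not a property claim — that alternative is enough. Met.
  (e) The amount in controversy is $82,500, which meets the USD 20,000 floor — that alternative is enough. Met.
  → Jurisdiction lies.
The Morford Regional Court:
  (a) Cassian Vail resides in Morford. Condition met.
  (b) The amount in controversy is $82,500, within the $250,000 ceiling, so this disjunct is met. Met.
  (c) The claim is an employment claim, not a contract claim — that alternative is enough. Condition met.
  (d) No such written consent has been filed. But Cassian Vail resides in Morford, and the 'unless' clause therefore excuses the requirement. Satisfied.
  → The court has jurisdiction.
Courts with jurisdiction: the Holdale District Court, the Superior Court of Orinley, the Morford Regional Court — 3 in total.

3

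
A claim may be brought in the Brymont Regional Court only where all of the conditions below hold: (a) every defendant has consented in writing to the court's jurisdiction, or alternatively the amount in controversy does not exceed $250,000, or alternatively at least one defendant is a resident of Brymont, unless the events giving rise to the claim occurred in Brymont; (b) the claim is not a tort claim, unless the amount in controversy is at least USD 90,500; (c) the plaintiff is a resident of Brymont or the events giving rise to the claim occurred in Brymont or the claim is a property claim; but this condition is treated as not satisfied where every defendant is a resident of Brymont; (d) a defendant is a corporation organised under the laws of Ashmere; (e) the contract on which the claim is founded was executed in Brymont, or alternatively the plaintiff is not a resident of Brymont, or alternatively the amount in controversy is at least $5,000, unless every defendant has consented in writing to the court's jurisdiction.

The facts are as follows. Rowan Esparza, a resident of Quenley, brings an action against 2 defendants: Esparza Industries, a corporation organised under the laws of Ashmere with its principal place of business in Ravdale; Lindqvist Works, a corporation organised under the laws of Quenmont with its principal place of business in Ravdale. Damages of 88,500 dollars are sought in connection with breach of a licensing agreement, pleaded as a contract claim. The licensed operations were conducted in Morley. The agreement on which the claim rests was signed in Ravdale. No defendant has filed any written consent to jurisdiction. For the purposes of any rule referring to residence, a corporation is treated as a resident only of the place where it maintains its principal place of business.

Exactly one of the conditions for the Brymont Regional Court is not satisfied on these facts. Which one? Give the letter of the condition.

The Brymont Regional Court:
  (a) The amount in controversy is $88,500, within the USD 250,000 ceiling, so this disjunct is met. Satisfied.
  (b) The claim is a contract claim, not a tort claim. Met.
  (c) The plaintiff resides in Quenley, not Brymont; the operative events occurred in Morley, not Brymont; the claim is a contract claim, not a property claim — no alternative holds. Not met.
  (d) Esparza Industries is organised under the laws of Ashmere. Satisfied.
  (e) The plaintiff resides in Quenley, which is not Brymont, so this disjunct is met. Satisfied.
Only condition (c) fails.

(c)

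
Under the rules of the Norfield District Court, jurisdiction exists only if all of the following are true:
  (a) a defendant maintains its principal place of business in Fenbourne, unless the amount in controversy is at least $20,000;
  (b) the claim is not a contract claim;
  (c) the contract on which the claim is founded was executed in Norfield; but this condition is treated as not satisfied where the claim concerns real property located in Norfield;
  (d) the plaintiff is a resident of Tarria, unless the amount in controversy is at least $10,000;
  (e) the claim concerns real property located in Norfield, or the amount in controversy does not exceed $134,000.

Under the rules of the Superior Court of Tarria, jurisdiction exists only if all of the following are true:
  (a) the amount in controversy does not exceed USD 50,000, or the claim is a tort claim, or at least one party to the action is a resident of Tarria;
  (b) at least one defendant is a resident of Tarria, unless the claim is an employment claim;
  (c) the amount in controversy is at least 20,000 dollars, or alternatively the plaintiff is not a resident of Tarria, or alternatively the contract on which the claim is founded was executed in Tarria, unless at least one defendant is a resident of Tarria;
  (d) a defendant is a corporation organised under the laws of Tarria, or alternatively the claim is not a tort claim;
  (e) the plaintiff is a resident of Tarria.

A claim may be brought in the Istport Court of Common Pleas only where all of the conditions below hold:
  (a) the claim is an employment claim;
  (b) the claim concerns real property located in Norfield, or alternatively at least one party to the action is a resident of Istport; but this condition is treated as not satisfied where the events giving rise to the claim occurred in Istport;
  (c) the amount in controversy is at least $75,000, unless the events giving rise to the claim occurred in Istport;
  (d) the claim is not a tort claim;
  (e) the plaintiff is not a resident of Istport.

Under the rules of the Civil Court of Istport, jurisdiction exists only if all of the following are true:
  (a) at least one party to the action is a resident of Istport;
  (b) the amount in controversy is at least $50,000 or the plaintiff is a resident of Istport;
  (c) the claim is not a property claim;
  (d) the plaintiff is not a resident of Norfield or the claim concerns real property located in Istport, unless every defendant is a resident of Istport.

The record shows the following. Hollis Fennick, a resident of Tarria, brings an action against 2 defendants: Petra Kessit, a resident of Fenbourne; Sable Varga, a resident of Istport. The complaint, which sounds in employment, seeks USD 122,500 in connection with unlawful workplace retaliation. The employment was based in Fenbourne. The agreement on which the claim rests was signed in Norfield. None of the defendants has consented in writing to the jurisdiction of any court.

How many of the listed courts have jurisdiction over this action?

4

The Norfield District Court:
  (a) No defendant is a corporation. But the amount in controversy is $122,500, which meets the $20,000 floor, and the 'unless' clause therefore excuses the requirement. Satisfied.
  (b) The claim is an employment claim, not a contract claim. Satisfied.
  (c) The contract was executed in Norfield. The carve-out does not apply: the claim does not concern real property. Condition met.
  (d) The plaintiff resides in Tarria. Condition met.
  (e) The amount in controversy is 122,500 dollars, within the USD 134,000 ceiling, which satisfies one of the alternatives. Condition met.
  → Jurisdiction lies.
The Superior Court of Tarria:
  (a) Hollis Fennick resides in Tarria, so one alternative holds. Condition met.
  (b) No defendant resides in Tarria (they reside in Fenbourne, Istport). But the claim is an employment claim, and the 'unless' clause therefore excuses the requirement. Met.
  (c) The amount in controversy is $122,500, which meets the USD 20,000 floor, so this disjunct is met. Met.
  (d) The claim is an employment claim, not a tort claim, so this disjunct is met. Condition met.
  (e) The plaintiff resides in Tarria. Satisfied.
  → All conditions met; jurisdiction exists.
The Istport Court of Common Pleas:
  (a) The claim is an employment claim. Condition met.
  (b) Sable Varga resides in Istport — that alternative is enough. The exception is not triggered, since the operative events occurred in Fenbourne, not Istport. Satisfied.
  (c) The amount in controversy is USD 122,500, which meets the USD 75,000 floor. Satisfied.
  (d) The claim is an employment claim, not a tort claim. Satisfied.
  (e) The plaintiff resides in Tarria, which is not Istport. Satisfied.
  → All conditions met; jurisdiction exists.
The Civil Court of Istport:
  (a) Sable Varga resides in Istport. Met.
  (b) The amount in controversy is $122,500, which meets the $50,000 floor, which satisfies one of the alternatives. Condition met.
  (c) The claim is an employment claim, not a property claim. Condition met.
  (d) The plaintiff resides in Tarria, which is not Norfield, so this disjunct is met. Satisfied.
  → All conditions met; jurisdiction exists.
Courts with jurisdiction: the Norfield District Court, the Superior Court of Tarria, the Istport Court of Common Pleas, the Civil Court of Istport — 4 in total.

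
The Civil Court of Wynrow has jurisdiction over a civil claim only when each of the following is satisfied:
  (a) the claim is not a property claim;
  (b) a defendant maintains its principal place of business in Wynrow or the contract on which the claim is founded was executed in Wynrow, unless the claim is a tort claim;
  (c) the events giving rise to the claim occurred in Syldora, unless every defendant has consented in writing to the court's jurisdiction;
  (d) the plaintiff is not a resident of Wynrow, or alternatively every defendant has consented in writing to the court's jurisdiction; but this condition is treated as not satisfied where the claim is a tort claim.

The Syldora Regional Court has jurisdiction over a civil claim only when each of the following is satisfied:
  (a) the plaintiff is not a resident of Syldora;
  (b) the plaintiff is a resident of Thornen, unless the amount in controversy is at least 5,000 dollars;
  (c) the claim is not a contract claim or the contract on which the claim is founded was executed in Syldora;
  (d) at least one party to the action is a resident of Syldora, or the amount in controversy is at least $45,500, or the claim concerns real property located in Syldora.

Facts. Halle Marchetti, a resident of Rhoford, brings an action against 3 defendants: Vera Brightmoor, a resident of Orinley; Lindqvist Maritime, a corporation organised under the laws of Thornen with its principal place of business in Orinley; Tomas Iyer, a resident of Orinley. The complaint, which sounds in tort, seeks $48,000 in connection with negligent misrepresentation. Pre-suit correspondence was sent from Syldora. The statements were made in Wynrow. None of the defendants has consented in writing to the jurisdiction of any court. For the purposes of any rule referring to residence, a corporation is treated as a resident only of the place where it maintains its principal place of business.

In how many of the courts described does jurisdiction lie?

The Civil Court of Wynrow:
  (a) The claim is a tort claim, not a property claim. Satisfied.
  (b) The corporate defendant(s) have their principal place of business in Orinley, not Wynrow; no contract (and hence no place of execution) is alleged — every alternative fails. But the claim is a tort claim, and the 'unless' clause therefore excuses the requirement. Satisfied.
  (c) The operative events occurred in Wynrow, not Syldora. Nor does the 'unless' clause help: no such written consent has been filed. Condition not met.
  (d) The plaintiff resides in Rhoford, which is not Wynrow — that alternative is enough. But the claim is a tort claim, triggering the carve-out and defeating this condition. Not satisfied.
  → At least one condition fails; no jurisdiction.
The Syldora Regional Court:
  (a) The plaintiff resides in Rhoford, which is not Syldora. Condition met.
  (b) The plaintiff resides in Rhoford, not Thornen. The proviso rescues it, though: the amount in controversy is 48,000 dollars, which meets the 5,000 dollars floor. Met.
  (c) The claim is a tort claim, not a contract claim — that alternative is enough. Satisfied.
  (d) The amount in controversy is $48,000, which meets the $45,500 floor, so one alternative holds. Met.
  → Every requirement is satisfied — jurisdiction.
Courts with jurisdiction: the Syldora Regional Court — 1 in total.

1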